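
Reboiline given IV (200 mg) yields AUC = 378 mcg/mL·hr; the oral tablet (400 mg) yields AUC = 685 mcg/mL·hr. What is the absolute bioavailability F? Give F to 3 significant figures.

F = 0.906

F = (AUC_ev / D_ev) / (AUC_iv / D_iv)
  = (685/400) / (378/200)
  = 1.7125 / 1.89 = 0.9061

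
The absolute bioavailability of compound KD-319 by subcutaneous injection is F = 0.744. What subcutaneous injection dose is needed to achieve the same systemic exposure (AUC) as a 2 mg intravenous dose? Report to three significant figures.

For equal systemic exposure: F × D_ev = D_iv
D_ev = D_iv / F = 2 / 0.744 = 2.68817 mg

D_subcutaneous = 2.69 mg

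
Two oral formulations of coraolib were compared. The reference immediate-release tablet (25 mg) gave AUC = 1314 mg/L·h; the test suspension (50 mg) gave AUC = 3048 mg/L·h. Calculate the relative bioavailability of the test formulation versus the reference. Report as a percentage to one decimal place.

F_rel = (AUC_test/D_test) / (AUC_ref/D_ref)
      = (3048/50) / (1314/25)
      = 60.96 / 52.56 = 1.1598 = 115.98%

F_rel = 116.0%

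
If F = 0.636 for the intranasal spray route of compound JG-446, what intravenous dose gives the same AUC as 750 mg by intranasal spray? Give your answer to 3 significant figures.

Systemic exposure from an extravascular dose = F × D_ev, so the equivalent IV dose is F × D_ev.
D_iv = F × D_ev = 0.636 × 750 = 477 mg

D_iv = 477 mg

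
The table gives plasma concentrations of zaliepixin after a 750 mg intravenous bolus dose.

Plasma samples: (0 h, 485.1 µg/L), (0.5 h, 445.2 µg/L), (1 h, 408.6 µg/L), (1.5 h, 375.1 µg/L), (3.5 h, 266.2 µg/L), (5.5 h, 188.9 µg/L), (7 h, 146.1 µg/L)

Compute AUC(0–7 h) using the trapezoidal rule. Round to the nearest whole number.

Trapezoidal AUC_0→7:
  [0→0.5]: (485.1+445.2)/2 × 0.5 = 232.575
  [0.5→1]: (445.2+408.6)/2 × 0.5 = 213.45
  [1→1.5]: (408.6+375.1)/2 × 0.5 = 195.925
  [1.5→3.5]: (375.1+266.2)/2 × 2 = 641.3
  [3.5→5.5]: (266.2+188.9)/2 × 2 = 455.1
  [5.5→7]: (188.9+146.1)/2 × 1.5 = 251.25
  Sum = 1989.6 µg/L·h

AUC = 1990 µg/L·h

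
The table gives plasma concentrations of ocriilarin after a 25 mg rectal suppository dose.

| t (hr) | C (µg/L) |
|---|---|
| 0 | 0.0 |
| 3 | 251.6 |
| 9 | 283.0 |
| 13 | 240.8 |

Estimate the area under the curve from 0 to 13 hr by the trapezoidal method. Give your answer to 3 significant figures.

Trapezoidal AUC_0→13:
  [0→3]: (0.0+251.6)/2 × 3 = 377.4
  [3→9]: (251.6+283.0)/2 × 6 = 1603.8
  [9→13]: (283.0+240.8)/2 × 4 = 1047.6
  Sum = 3028.8 µg/L·hr

AUC = 3030 µg/L·hr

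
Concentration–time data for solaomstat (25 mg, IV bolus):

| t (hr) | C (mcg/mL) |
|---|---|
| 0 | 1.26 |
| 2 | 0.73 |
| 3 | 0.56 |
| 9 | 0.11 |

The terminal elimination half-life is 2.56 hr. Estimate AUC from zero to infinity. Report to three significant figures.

AUC = 5.05 mcg/mL·hr

Trapezoidal AUC_0→9:
  [0→2]: (1.26+0.73)/2 × 2 = 1.99
  [2→3]: (0.73+0.56)/2 × 1 = 0.645
  [3→9]: (0.56+0.11)/2 × 6 = 2.01
  Sum = 4.645 mcg/mL·hr
k_e = ln2 / t½ = 0.693147 / 2.56 = 0.2708 hr^-1
Extrapolated tail: C_last / k_e = 0.11 / 0.2708 = 0.406
AUC_0→∞ = 4.645 + 0.406 = 5.051 mcg/mL·hr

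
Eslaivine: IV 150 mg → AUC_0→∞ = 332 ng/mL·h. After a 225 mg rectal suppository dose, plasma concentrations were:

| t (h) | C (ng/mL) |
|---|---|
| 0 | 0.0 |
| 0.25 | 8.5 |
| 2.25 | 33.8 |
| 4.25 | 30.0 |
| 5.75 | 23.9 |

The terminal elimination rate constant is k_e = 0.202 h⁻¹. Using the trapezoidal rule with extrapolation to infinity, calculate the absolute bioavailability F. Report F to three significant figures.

F = 0.534

Trapezoidal AUC_0→5.75 (rectal suppository):
  [0→0.25]: (0.0+8.5)/2 × 0.25 = 1.0625
  [0.25→2.25]: (8.5+33.8)/2 × 2 = 42.3
  [2.25→4.25]: (33.8+30.0)/2 × 2 = 63.8
  [4.25→5.75]: (30.0+23.9)/2 × 1.5 = 40.425
  Sum = 147.5875 ng/mL·h
Tail: C_last/k_e = 23.9/0.202 = 118.317
AUC_0→∞ (rectal suppository) = 147.5875 + 118.317 = 265.9045 ng/mL·h
F = (AUC_ev/D_ev)/(AUC_iv/D_iv) = (265.9045/225)/(332/150) = 1.1818/2.21333 = 0.5339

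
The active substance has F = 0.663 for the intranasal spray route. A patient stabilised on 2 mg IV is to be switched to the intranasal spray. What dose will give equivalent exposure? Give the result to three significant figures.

For equal systemic exposure: F × D_ev = D_iv
D_ev = D_iv / F = 2 / 0.663 = 3.01659 mg

D_intranasal = 3.02 mg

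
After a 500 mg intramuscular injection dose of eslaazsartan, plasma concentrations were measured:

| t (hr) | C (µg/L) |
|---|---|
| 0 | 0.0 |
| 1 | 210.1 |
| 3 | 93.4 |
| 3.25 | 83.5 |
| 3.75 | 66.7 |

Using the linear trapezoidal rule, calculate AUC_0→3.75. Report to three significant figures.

AUC = 468 µg/L·hr

Trapezoidal AUC_0→3.75:
  [0→1]: (0.0+210.1)/2 × 1 = 105.05
  [1→3]: (210.1+93.4)/2 × 2 = 303.5
  [3→3.25]: (93.4+83.5)/2 × 0.25 = 22.1125
  [3.25→3.75]: (83.5+66.7)/2 × 0.5 = 37.55
  Sum = 468.2125 µg/L·hr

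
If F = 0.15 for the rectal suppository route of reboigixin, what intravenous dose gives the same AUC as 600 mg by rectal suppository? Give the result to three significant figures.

Systemic exposure from an extravascular dose = F × D_ev, so the equivalent IV dose is F × D_ev.
D_iv = F × D_ev = 0.15 × 600 = 90 mg

D_iv = 90.0 mg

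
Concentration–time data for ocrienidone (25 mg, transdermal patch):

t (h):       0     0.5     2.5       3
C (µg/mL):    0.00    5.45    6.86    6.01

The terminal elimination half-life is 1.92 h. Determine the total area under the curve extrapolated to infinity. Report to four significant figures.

AUC = 33.54 µg/mL·h

Trapezoidal AUC_0→3:
  [0→0.5]: (0.00+5.45)/2 × 0.5 = 1.3625
  [0.5→2.5]: (5.45+6.86)/2 × 2 = 12.31
  [2.5→3]: (6.86+6.01)/2 × 0.5 = 3.2175
  Sum = 16.89 µg/mL·h
k_e = ln2 / t½ = 0.693147 / 1.92 = 0.3610 h^-1
Extrapolated tail: C_last / k_e = 6.01 / 0.361 = 16.648
AUC_0→∞ = 16.89 + 16.648 = 33.538 µg/mL·h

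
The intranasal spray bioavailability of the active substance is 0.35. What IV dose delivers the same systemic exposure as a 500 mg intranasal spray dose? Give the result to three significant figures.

D_iv = 175 mg

Systemic exposure from an extravascular dose = F × D_ev, so the equivalent IV dose is F × D_ev.
D_iv = F × D_ev = 0.35 × 500 = 175 mg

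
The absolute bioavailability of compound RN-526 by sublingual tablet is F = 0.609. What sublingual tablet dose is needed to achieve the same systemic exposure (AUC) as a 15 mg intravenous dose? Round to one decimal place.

D_sublingual = 24.6 mg

For equal systemic exposure: F × D_ev = D_iv
D_ev = D_iv / F = 15 / 0.609 = 24.6305 mg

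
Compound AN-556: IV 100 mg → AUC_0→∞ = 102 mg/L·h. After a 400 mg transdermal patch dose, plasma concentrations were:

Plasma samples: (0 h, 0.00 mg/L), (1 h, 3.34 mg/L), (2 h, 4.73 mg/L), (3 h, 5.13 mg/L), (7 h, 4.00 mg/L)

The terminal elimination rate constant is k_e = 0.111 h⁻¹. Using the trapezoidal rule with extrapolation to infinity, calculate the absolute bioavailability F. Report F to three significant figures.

Trapezoidal AUC_0→7 (transdermal patch):
  [0→1]: (0.00+3.34)/2 × 1 = 1.67
  [1→2]: (3.34+4.73)/2 × 1 = 4.035
  [2→3]: (4.73+5.13)/2 × 1 = 4.93
  [3→7]: (5.13+4.00)/2 × 4 = 18.26
  Sum = 28.895 mg/L·h
Tail: C_last/k_e = 4.00/0.111 = 36.036
AUC_0→∞ (transdermal patch) = 28.895 + 36.036 = 64.931 mg/L·h
F = (AUC_ev/D_ev)/(AUC_iv/D_iv) = (64.931/400)/(102/100) = 0.1623275/1.02 = 0.1591

F = 0.159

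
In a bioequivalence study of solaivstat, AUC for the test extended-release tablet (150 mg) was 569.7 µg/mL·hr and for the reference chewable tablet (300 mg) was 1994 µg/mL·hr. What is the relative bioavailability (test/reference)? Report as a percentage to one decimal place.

F_rel = 57.1%

F_rel = (AUC_test/D_test) / (AUC_ref/D_ref)
      = (569.7/150) / (1994/300)
      = 3.798 / 6.64667 = 0.5714 = 57.14%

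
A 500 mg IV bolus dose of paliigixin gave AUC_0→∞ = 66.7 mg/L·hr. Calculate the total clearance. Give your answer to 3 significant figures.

CL = Dose_iv / AUC_0→∞
   = 500 / 66.7 = 7.49625 L/hr

CL = 7.50 L/hr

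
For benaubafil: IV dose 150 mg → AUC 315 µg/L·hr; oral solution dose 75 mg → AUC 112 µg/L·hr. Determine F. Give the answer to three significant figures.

F = 0.711

F = (AUC_ev / D_ev) / (AUC_iv / D_iv)
  = (112/75) / (315/150)
  = 1.49333 / 2.1 = 0.7111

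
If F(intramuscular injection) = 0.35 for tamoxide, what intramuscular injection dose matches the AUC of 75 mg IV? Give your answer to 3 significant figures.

D_intramuscular = 214 mg

For equal systemic exposure: F × D_ev = D_iv
D_ev = D_iv / F = 75 / 0.35 = 214.286 mg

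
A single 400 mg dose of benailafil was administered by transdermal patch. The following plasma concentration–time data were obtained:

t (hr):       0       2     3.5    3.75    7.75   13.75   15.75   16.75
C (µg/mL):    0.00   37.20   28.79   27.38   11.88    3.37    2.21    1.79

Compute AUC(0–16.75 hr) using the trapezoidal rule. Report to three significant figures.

Trapezoidal AUC_0→16.75:
  [0→2]: (0.00+37.20)/2 × 2 = 37.2
  [2→3.5]: (37.20+28.79)/2 × 1.5 = 49.4925
  [3.5→3.75]: (28.79+27.38)/2 × 0.25 = 7.02125
  [3.75→7.75]: (27.38+11.88)/2 × 4 = 78.52
  [7.75→13.75]: (11.88+3.37)/2 × 6 = 45.75
  [13.75→15.75]: (3.37+2.21)/2 × 2 = 5.58
  [15.75→16.75]: (2.21+1.79)/2 × 1 = 2.0
  Sum = 225.56375 µg/mL·hr

AUC = 226 µg/mL·hr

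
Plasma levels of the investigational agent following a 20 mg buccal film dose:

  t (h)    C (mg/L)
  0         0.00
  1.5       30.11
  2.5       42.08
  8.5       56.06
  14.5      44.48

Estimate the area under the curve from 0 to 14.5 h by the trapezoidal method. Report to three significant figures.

Trapezoidal AUC_0→14.5:
  [0→1.5]: (0.00+30.11)/2 × 1.5 = 22.5825
  [1.5→2.5]: (30.11+42.08)/2 × 1 = 36.095
  [2.5→8.5]: (42.08+56.06)/2 × 6 = 294.42
  [8.5→14.5]: (56.06+44.48)/2 × 6 = 301.62
  Sum = 654.7175 mg/L·h

AUC = 655 mg/L·h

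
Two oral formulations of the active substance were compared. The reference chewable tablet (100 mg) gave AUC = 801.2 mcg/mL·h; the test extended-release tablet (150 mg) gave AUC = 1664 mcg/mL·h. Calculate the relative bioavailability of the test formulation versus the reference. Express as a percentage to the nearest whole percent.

F_rel = 138%

F_rel = (AUC_test/D_test) / (AUC_ref/D_ref)
      = (1664/150) / (801.2/100)
      = 11.0933 / 8.012 = 1.3846 = 138.46%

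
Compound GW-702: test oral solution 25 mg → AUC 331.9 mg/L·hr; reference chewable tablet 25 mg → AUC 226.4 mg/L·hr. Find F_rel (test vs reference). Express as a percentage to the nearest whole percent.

F_rel = (AUC_test/D_test) / (AUC_ref/D_ref)
      = (331.9/25) / (226.4/25)
      = 13.276 / 9.056 = 1.4660 = 146.60%

F_rel = 147%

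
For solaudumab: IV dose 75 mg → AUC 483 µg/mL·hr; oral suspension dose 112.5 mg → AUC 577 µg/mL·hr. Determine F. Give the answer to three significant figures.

F = (AUC_ev / D_ev) / (AUC_iv / D_iv)
  = (577/112.5) / (483/75)
  = 5.12889 / 6.44 = 0.7964

F = 0.796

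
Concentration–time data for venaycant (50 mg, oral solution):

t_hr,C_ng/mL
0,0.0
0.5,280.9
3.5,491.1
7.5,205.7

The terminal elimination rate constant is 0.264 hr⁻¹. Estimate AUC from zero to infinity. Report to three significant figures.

AUC = 3400 ng/mL·hr

Trapezoidal AUC_0→7.5:
  [0→0.5]: (0.0+280.9)/2 × 0.5 = 70.225
  [0.5→3.5]: (280.9+491.1)/2 × 3 = 1158.0
  [3.5→7.5]: (491.1+205.7)/2 × 4 = 1393.6
  Sum = 2621.825 ng/mL·hr
Extrapolated tail: C_last / k_e = 205.7 / 0.264 = 779.167
AUC_0→∞ = 2621.825 + 779.167 = 3400.992 ng/mL·hr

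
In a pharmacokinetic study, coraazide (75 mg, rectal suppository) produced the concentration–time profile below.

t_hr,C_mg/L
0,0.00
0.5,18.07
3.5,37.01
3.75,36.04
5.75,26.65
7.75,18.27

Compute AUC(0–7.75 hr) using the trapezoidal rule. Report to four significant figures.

AUC = 203.9 mg/L·hr

Trapezoidal AUC_0→7.75:
  [0→0.5]: (0.00+18.07)/2 × 0.5 = 4.5175
  [0.5→3.5]: (18.07+37.01)/2 × 3 = 82.62
  [3.5→3.75]: (37.01+36.04)/2 × 0.25 = 9.13125
  [3.75→5.75]: (36.04+26.65)/2 × 2 = 62.69
  [5.75→7.75]: (26.65+18.27)/2 × 2 = 44.92
  Sum = 203.87875 mg/L·hr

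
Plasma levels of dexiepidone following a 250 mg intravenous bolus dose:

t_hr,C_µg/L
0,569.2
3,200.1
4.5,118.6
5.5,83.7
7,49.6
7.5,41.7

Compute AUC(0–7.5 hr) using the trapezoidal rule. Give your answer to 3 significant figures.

Trapezoidal AUC_0→7.5:
  [0→3]: (569.2+200.1)/2 × 3 = 1153.95
  [3→4.5]: (200.1+118.6)/2 × 1.5 = 239.025
  [4.5→5.5]: (118.6+83.7)/2 × 1 = 101.15
  [5.5→7]: (83.7+49.6)/2 × 1.5 = 99.975
  [7→7.5]: (49.6+41.7)/2 × 0.5 = 22.825
  Sum = 1616.925 µg/L·hr

AUC = 1620 µg/L·hr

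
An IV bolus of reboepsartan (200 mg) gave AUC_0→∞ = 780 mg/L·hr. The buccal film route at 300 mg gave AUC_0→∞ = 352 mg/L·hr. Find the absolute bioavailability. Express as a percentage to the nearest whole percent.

F = (AUC_ev / D_ev) / (AUC_iv / D_iv)
  = (352/300) / (780/200)
  = 1.17333 / 3.9 = 0.3009
  = 30.09%

F = 30%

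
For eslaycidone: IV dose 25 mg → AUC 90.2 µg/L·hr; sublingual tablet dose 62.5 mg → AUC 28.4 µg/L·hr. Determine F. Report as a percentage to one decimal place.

F = (AUC_ev / D_ev) / (AUC_iv / D_iv)
  = (28.4/62.5) / (90.2/25)
  = 0.4544 / 3.608 = 0.1259
  = 12.59%

F = 12.6%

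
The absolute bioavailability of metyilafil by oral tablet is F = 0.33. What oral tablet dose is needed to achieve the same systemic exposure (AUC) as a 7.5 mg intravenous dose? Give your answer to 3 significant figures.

For equal systemic exposure: F × D_ev = D_iv
D_ev = D_iv / F = 7.5 / 0.33 = 22.7273 mg

D_oral = 22.7 mg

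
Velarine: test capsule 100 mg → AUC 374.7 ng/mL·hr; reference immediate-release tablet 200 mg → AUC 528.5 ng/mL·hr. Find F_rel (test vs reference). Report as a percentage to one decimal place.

F_rel = (AUC_test/D_test) / (AUC_ref/D_ref)
      = (374.7/100) / (528.5/200)
      = 3.747 / 2.6425 = 1.4180 = 141.80%

F_rel = 141.8%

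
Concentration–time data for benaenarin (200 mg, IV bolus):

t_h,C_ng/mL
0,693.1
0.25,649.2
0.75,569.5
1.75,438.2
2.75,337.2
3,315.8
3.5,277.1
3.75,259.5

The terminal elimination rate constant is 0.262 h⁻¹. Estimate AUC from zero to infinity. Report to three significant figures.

Trapezoidal AUC_0→3.75:
  [0→0.25]: (693.1+649.2)/2 × 0.25 = 167.7875
  [0.25→0.75]: (649.2+569.5)/2 × 0.5 = 304.675
  [0.75→1.75]: (569.5+438.2)/2 × 1 = 503.85
  [1.75→2.75]: (438.2+337.2)/2 × 1 = 387.7
  [2.75→3]: (337.2+315.8)/2 × 0.25 = 81.625
  [3→3.5]: (315.8+277.1)/2 × 0.5 = 148.225
  [3.5→3.75]: (277.1+259.5)/2 × 0.25 = 67.075
  Sum = 1660.9375 ng/mL·h
Extrapolated tail: C_last / k_e = 259.5 / 0.262 = 990.458
AUC_0→∞ = 1660.9375 + 990.458 = 2651.3955 ng/mL·h

AUC = 2650 ng/mL·h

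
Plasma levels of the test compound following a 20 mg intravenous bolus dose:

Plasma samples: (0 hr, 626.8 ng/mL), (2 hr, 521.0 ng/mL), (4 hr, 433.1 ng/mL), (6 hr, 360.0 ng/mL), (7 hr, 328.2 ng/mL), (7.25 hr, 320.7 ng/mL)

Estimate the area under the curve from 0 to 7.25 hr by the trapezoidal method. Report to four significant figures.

AUC = 3320 ng/mL·hr

Trapezoidal AUC_0→7.25:
  [0→2]: (626.8+521.0)/2 × 2 = 1147.8
  [2→4]: (521.0+433.1)/2 × 2 = 954.1
  [4→6]: (433.1+360.0)/2 × 2 = 793.1
  [6→7]: (360.0+328.2)/2 × 1 = 344.1
  [7→7.25]: (328.2+320.7)/2 × 0.25 = 81.1125
  Sum = 3320.2125 ng/mL·hr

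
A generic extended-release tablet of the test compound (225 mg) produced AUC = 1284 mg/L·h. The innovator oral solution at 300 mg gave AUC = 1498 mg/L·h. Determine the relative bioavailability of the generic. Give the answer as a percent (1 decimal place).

F_rel = 114.3%

F_rel = (AUC_test/D_test) / (AUC_ref/D_ref)
      = (1284/225) / (1498/300)
      = 5.70667 / 4.99333 = 1.1429 = 114.29%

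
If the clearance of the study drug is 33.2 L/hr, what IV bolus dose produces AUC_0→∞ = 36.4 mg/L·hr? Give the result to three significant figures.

Dose_iv = CL × AUC_0→∞
     = 33.2 × 36.4 = 1208.48 mg

Dose = 1210 mg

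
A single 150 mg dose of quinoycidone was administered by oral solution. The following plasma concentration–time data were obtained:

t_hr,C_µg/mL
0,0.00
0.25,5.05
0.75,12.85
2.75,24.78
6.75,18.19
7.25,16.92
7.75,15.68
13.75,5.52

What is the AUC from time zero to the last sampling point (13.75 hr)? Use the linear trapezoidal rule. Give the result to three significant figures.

Trapezoidal AUC_0→13.75:
  [0→0.25]: (0.00+5.05)/2 × 0.25 = 0.63125
  [0.25→0.75]: (5.05+12.85)/2 × 0.5 = 4.475
  [0.75→2.75]: (12.85+24.78)/2 × 2 = 37.63
  [2.75→6.75]: (24.78+18.19)/2 × 4 = 85.94
  [6.75→7.25]: (18.19+16.92)/2 × 0.5 = 8.7775
  [7.25→7.75]: (16.92+15.68)/2 × 0.5 = 8.15
  [7.75→13.75]: (15.68+5.52)/2 × 6 = 63.6
  Sum = 209.20375 µg/mL·hr

AUC = 209 µg/mL·hr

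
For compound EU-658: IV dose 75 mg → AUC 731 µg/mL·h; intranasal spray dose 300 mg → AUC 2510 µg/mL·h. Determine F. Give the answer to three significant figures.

F = (AUC_ev / D_ev) / (AUC_iv / D_iv)
  = (2510/300) / (731/75)
  = 8.36667 / 9.74667 = 0.8584

F = 0.858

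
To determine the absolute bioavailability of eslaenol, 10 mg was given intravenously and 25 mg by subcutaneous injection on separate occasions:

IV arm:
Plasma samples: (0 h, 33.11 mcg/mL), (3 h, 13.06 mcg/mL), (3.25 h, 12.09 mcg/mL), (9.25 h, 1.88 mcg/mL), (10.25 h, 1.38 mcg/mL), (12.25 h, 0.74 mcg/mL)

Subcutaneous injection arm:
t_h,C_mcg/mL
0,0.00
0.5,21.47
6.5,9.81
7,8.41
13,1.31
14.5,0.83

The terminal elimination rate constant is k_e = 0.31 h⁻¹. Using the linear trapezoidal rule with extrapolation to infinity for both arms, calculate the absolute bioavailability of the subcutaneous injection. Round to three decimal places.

F = 0.456

Trapezoidal AUC_0→12.25 (IV):
  [0→3]: (33.11+13.06)/2 × 3 = 69.255
  [3→3.25]: (13.06+12.09)/2 × 0.25 = 3.14375
  [3.25→9.25]: (12.09+1.88)/2 × 6 = 41.91
  [9.25→10.25]: (1.88+1.38)/2 × 1 = 1.63
  [10.25→12.25]: (1.38+0.74)/2 × 2 = 2.12
  Sum = 118.05875 mcg/mL·h
IV tail: 0.74/0.31 = 2.387; AUC_iv,0→∞ = 118.05875 + 2.387 = 120.44575 mcg/mL·h
Trapezoidal AUC_0→14.5 (subcutaneous injection):
  [0→0.5]: (0.00+21.47)/2 × 0.5 = 5.3675
  [0.5→6.5]: (21.47+9.81)/2 × 6 = 93.84
  [6.5→7]: (9.81+8.41)/2 × 0.5 = 4.555
  [7→13]: (8.41+1.31)/2 × 6 = 29.16
  [13→14.5]: (1.31+0.83)/2 × 1.5 = 1.605
  Sum = 134.5275 mcg/mL·h
subcutaneous injection tail: 0.83/0.31 = 2.677; AUC_ev,0→∞ = 134.5275 + 2.677 = 137.2045 mcg/mL·h
F = (AUC_ev/D_ev)/(AUC_iv/D_iv) = (137.2045/25)/(120.44575/10) = 5.48818/12.044575 = 0.4557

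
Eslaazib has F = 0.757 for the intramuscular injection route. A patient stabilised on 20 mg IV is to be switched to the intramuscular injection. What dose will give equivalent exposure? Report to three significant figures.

For equal systemic exposure: F × D_ev = D_iv
D_ev = D_iv / F = 20 / 0.757 = 26.4201 mg

D_intramuscular = 26.4 mg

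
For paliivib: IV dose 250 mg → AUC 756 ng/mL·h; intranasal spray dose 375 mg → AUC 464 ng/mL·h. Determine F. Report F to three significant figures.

F = (AUC_ev / D_ev) / (AUC_iv / D_iv)
  = (464/375) / (756/250)
  = 1.23733 / 3.024 = 0.4092

F = 0.409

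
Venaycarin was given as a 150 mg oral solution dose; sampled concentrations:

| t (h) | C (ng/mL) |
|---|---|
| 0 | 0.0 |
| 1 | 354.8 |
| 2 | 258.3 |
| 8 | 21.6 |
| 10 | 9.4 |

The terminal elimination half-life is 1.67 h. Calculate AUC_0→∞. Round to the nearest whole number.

AUC = 1377 ng/mL·h

Trapezoidal AUC_0→10:
  [0→1]: (0.0+354.8)/2 × 1 = 177.4
  [1→2]: (354.8+258.3)/2 × 1 = 306.55
  [2→8]: (258.3+21.6)/2 × 6 = 839.7
  [8→10]: (21.6+9.4)/2 × 2 = 31.0
  Sum = 1354.65 ng/mL·h
k_e = ln2 / t½ = 0.693147 / 1.67 = 0.4151 h^-1
Extrapolated tail: C_last / k_e = 9.4 / 0.4151 = 22.645
AUC_0→∞ = 1354.65 + 22.645 = 1377.295 ng/mL·h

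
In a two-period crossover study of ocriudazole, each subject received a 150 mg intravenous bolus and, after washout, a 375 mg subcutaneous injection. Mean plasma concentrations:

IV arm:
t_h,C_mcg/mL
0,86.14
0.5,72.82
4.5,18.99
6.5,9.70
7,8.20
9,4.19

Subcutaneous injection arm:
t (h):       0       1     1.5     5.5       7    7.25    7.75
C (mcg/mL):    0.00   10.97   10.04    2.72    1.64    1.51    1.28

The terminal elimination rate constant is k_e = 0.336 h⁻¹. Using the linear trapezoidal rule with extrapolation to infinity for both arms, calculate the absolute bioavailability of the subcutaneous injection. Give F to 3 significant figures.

Trapezoidal AUC_0→9 (IV):
  [0→0.5]: (86.14+72.82)/2 × 0.5 = 39.74
  [0.5→4.5]: (72.82+18.99)/2 × 4 = 183.62
  [4.5→6.5]: (18.99+9.70)/2 × 2 = 28.69
  [6.5→7]: (9.70+8.20)/2 × 0.5 = 4.475
  [7→9]: (8.20+4.19)/2 × 2 = 12.39
  Sum = 268.915 mcg/mL·h
IV tail: 4.19/0.336 = 12.470; AUC_iv,0→∞ = 268.915 + 12.470 = 281.385 mcg/mL·h
Trapezoidal AUC_0→7.75 (subcutaneous injection):
  [0→1]: (0.00+10.97)/2 × 1 = 5.485
  [1→1.5]: (10.97+10.04)/2 × 0.5 = 5.2525
  [1.5→5.5]: (10.04+2.72)/2 × 4 = 25.52
  [5.5→7]: (2.72+1.64)/2 × 1.5 = 3.27
  [7→7.25]: (1.64+1.51)/2 × 0.25 = 0.39375
  [7.25→7.75]: (1.51+1.28)/2 × 0.5 = 0.6975
  Sum = 40.61875 mcg/mL·h
subcutaneous injection tail: 1.28/0.336 = 3.810; AUC_ev,0→∞ = 40.61875 + 3.810 = 44.42875 mcg/mL·h
F = (AUC_ev/D_ev)/(AUC_iv/D_iv) = (44.42875/375)/(281.385/150) = 0.118477/1.8759 = 0.0632

F = 0.0632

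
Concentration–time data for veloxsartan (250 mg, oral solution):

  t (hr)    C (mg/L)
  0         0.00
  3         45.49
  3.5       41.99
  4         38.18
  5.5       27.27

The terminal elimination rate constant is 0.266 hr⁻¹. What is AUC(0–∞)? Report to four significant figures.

Trapezoidal AUC_0→5.5:
  [0→3]: (0.00+45.49)/2 × 3 = 68.235
  [3→3.5]: (45.49+41.99)/2 × 0.5 = 21.87
  [3.5→4]: (41.99+38.18)/2 × 0.5 = 20.0425
  [4→5.5]: (38.18+27.27)/2 × 1.5 = 49.0875
  Sum = 159.235 mg/L·hr
Extrapolated tail: C_last / k_e = 27.27 / 0.266 = 102.519
AUC_0→∞ = 159.235 + 102.519 = 261.754 mg/L·hr

AUC = 261.8 mg/L·hr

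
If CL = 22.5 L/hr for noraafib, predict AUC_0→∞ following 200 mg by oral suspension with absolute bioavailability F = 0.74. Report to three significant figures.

AUC = 6.58 mg/L·hr

AUC_0→∞ = F × Dose / CL
        = 0.74 × 200 / 22.5 = 6.57778 mg/L·hr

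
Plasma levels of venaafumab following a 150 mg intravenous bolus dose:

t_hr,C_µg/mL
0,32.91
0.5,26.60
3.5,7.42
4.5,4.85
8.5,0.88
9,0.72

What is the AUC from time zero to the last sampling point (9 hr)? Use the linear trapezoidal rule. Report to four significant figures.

AUC = 83.90 µg/mL·hr

Trapezoidal AUC_0→9:
  [0→0.5]: (32.91+26.60)/2 × 0.5 = 14.8775
  [0.5→3.5]: (26.60+7.42)/2 × 3 = 51.03
  [3.5→4.5]: (7.42+4.85)/2 × 1 = 6.135
  [4.5→8.5]: (4.85+0.88)/2 × 4 = 11.46
  [8.5→9]: (0.88+0.72)/2 × 0.5 = 0.4
  Sum = 83.9025 µg/mL·hr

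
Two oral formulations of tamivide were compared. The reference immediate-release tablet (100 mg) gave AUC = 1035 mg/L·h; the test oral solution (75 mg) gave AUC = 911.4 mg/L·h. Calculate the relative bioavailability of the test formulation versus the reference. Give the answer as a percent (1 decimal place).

F_rel = 117.4%

F_rel = (AUC_test/D_test) / (AUC_ref/D_ref)
      = (911.4/75) / (1035/100)
      = 12.152 / 10.35 = 1.1741 = 117.41%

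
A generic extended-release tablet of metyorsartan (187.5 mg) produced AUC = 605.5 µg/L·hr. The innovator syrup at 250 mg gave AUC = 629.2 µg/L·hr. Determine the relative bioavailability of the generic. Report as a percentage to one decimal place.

F_rel = (AUC_test/D_test) / (AUC_ref/D_ref)
      = (605.5/187.5) / (629.2/250)
      = 3.22933 / 2.5168 = 1.2831 = 128.31%

F_rel = 128.3%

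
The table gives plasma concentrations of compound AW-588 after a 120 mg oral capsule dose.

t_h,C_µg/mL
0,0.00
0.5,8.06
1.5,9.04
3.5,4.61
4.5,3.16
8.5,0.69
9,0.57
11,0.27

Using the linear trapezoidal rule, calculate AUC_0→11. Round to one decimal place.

Trapezoidal AUC_0→11:
  [0→0.5]: (0.00+8.06)/2 × 0.5 = 2.015
  [0.5→1.5]: (8.06+9.04)/2 × 1 = 8.55
  [1.5→3.5]: (9.04+4.61)/2 × 2 = 13.65
  [3.5→4.5]: (4.61+3.16)/2 × 1 = 3.885
  [4.5→8.5]: (3.16+0.69)/2 × 4 = 7.7
  [8.5→9]: (0.69+0.57)/2 × 0.5 = 0.315
  [9→11]: (0.57+0.27)/2 × 2 = 0.84
  Sum = 36.955 µg/mL·h

AUC = 37.0 µg/mL·h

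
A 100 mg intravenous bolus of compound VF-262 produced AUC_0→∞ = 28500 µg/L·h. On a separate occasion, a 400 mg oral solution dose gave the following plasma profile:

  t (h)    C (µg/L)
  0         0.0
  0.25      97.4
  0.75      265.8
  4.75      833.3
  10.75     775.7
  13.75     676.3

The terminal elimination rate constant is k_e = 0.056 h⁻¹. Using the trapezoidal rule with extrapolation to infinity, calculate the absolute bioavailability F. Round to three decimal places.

F = 0.188

Trapezoidal AUC_0→13.75 (oral solution):
  [0→0.25]: (0.0+97.4)/2 × 0.25 = 12.175
  [0.25→0.75]: (97.4+265.8)/2 × 0.5 = 90.8
  [0.75→4.75]: (265.8+833.3)/2 × 4 = 2198.2
  [4.75→10.75]: (833.3+775.7)/2 × 6 = 4827.0
  [10.75→13.75]: (775.7+676.3)/2 × 3 = 2178.0
  Sum = 9306.175 µg/L·h
Tail: C_last/k_e = 676.3/0.056 = 12076.786
AUC_0→∞ (oral solution) = 9306.175 + 12076.786 = 21382.961 µg/L·h
F = (AUC_ev/D_ev)/(AUC_iv/D_iv) = (21382.961/400)/(28500/100) = 53.4574/285 = 0.1876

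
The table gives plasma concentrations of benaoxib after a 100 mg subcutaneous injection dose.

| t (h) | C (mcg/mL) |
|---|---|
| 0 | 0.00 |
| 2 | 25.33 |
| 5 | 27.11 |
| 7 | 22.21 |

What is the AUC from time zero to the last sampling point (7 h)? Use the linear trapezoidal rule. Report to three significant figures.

AUC = 153 mcg/mL·h

Trapezoidal AUC_0→7:
  [0→2]: (0.00+25.33)/2 × 2 = 25.33
  [2→5]: (25.33+27.11)/2 × 3 = 78.66
  [5→7]: (27.11+22.21)/2 × 2 = 49.32
  Sum = 153.31 mcg/mL·h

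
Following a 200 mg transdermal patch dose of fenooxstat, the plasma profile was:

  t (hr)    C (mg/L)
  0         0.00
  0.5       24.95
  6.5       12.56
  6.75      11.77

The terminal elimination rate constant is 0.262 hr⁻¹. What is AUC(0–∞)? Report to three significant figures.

Trapezoidal AUC_0→6.75:
  [0→0.5]: (0.00+24.95)/2 × 0.5 = 6.2375
  [0.5→6.5]: (24.95+12.56)/2 × 6 = 112.53
  [6.5→6.75]: (12.56+11.77)/2 × 0.25 = 3.04125
  Sum = 121.80875 mg/L·hr
Extrapolated tail: C_last / k_e = 11.77 / 0.262 = 44.924
AUC_0→∞ = 121.80875 + 44.924 = 166.73275 mg/L·hr

AUC = 167 mg/L·hr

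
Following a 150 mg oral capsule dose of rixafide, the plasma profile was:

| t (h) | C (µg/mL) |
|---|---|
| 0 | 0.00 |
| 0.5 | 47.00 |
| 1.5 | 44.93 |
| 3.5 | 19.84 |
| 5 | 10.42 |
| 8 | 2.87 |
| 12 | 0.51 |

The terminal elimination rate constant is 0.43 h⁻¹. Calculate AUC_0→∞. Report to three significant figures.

Trapezoidal AUC_0→12:
  [0→0.5]: (0.00+47.00)/2 × 0.5 = 11.75
  [0.5→1.5]: (47.00+44.93)/2 × 1 = 45.965
  [1.5→3.5]: (44.93+19.84)/2 × 2 = 64.77
  [3.5→5]: (19.84+10.42)/2 × 1.5 = 22.695
  [5→8]: (10.42+2.87)/2 × 3 = 19.935
  [8→12]: (2.87+0.51)/2 × 4 = 6.76
  Sum = 171.875 µg/mL·h
Extrapolated tail: C_last / k_e = 0.51 / 0.43 = 1.186
AUC_0→∞ = 171.875 + 1.186 = 173.061 µg/mL·h

AUC = 173 µg/mL·h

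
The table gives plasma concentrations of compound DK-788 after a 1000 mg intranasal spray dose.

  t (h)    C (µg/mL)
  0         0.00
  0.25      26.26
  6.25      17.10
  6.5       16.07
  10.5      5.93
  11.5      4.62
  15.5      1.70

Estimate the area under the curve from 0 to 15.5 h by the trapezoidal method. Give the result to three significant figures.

Trapezoidal AUC_0→15.5:
  [0→0.25]: (0.00+26.26)/2 × 0.25 = 3.2825
  [0.25→6.25]: (26.26+17.10)/2 × 6 = 130.08
  [6.25→6.5]: (17.10+16.07)/2 × 0.25 = 4.14625
  [6.5→10.5]: (16.07+5.93)/2 × 4 = 44.0
  [10.5→11.5]: (5.93+4.62)/2 × 1 = 5.275
  [11.5→15.5]: (4.62+1.70)/2 × 4 = 12.64
  Sum = 199.42375 µg/mL·h

AUC = 199 µg/mL·h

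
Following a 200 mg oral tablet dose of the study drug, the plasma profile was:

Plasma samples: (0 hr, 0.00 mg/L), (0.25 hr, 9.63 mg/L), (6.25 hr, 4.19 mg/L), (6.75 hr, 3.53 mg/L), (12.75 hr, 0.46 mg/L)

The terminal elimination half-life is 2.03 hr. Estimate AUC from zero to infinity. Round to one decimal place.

Trapezoidal AUC_0→12.75:
  [0→0.25]: (0.00+9.63)/2 × 0.25 = 1.20375
  [0.25→6.25]: (9.63+4.19)/2 × 6 = 41.46
  [6.25→6.75]: (4.19+3.53)/2 × 0.5 = 1.93
  [6.75→12.75]: (3.53+0.46)/2 × 6 = 11.97
  Sum = 56.56375 mg/L·hr
k_e = ln2 / t½ = 0.693147 / 2.03 = 0.3415 hr^-1
Extrapolated tail: C_last / k_e = 0.46 / 0.3415 = 1.347
AUC_0→∞ = 56.56375 + 1.347 = 57.91075 mg/L·hr

AUC = 57.9 mg/L·hr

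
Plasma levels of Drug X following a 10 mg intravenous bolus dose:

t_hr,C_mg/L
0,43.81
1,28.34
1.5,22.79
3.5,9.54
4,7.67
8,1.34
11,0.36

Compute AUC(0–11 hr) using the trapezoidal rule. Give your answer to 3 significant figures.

AUC = 106 mg/L·hr

Trapezoidal AUC_0→11:
  [0→1]: (43.81+28.34)/2 × 1 = 36.075
  [1→1.5]: (28.34+22.79)/2 × 0.5 = 12.7825
  [1.5→3.5]: (22.79+9.54)/2 × 2 = 32.33
  [3.5→4]: (9.54+7.67)/2 × 0.5 = 4.3025
  [4→8]: (7.67+1.34)/2 × 4 = 18.02
  [8→11]: (1.34+0.36)/2 × 3 = 2.55
  Sum = 106.06 mg/L·hr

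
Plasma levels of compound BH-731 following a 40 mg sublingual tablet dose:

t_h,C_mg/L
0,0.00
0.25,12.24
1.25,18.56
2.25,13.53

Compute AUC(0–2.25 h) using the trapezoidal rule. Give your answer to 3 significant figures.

Trapezoidal AUC_0→2.25:
  [0→0.25]: (0.00+12.24)/2 × 0.25 = 1.53
  [0.25→1.25]: (12.24+18.56)/2 × 1 = 15.4
  [1.25→2.25]: (18.56+13.53)/2 × 1 = 16.045
  Sum = 32.975 mg/L·h

AUC = 33.0 mg/L·h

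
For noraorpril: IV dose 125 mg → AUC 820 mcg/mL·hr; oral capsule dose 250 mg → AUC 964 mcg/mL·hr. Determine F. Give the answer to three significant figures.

F = 0.588

F = (AUC_ev / D_ev) / (AUC_iv / D_iv)
  = (964/250) / (820/125)
  = 3.856 / 6.56 = 0.5878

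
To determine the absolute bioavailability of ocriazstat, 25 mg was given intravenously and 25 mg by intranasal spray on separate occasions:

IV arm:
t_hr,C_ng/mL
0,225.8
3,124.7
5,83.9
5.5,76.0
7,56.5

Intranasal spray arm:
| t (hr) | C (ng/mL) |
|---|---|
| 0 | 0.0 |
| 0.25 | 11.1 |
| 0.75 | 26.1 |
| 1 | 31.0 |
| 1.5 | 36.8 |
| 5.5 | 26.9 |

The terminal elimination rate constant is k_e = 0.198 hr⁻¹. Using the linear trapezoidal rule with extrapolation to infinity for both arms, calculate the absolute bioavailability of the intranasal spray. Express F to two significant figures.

Trapezoidal AUC_0→7 (IV):
  [0→3]: (225.8+124.7)/2 × 3 = 525.75
  [3→5]: (124.7+83.9)/2 × 2 = 208.6
  [5→5.5]: (83.9+76.0)/2 × 0.5 = 39.975
  [5.5→7]: (76.0+56.5)/2 × 1.5 = 99.375
  Sum = 873.7 ng/mL·hr
IV tail: 56.5/0.198 = 285.354; AUC_iv,0→∞ = 873.7 + 285.354 = 1159.054 ng/mL·hr
Trapezoidal AUC_0→5.5 (intranasal spray):
  [0→0.25]: (0.0+11.1)/2 × 0.25 = 1.3875
  [0.25→0.75]: (11.1+26.1)/2 × 0.5 = 9.3
  [0.75→1]: (26.1+31.0)/2 × 0.25 = 7.1375
  [1→1.5]: (31.0+36.8)/2 × 0.5 = 16.95
  [1.5→5.5]: (36.8+26.9)/2 × 4 = 127.4
  Sum = 162.175 ng/mL·hr
intranasal spray tail: 26.9/0.198 = 135.859; AUC_ev,0→∞ = 162.175 + 135.859 = 298.034 ng/mL·hr
F = (AUC_ev/D_ev)/(AUC_iv/D_iv) = (298.034/25)/(1159.054/25) = 11.92136/46.36216 = 0.2571

F = 0.26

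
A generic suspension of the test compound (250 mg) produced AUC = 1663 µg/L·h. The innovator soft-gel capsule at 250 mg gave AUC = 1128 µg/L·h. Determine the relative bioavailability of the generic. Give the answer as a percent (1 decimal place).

F_rel = (AUC_test/D_test) / (AUC_ref/D_ref)
      = (1663/250) / (1128/250)
      = 6.652 / 4.512 = 1.4743 = 147.43%

F_rel = 147.4%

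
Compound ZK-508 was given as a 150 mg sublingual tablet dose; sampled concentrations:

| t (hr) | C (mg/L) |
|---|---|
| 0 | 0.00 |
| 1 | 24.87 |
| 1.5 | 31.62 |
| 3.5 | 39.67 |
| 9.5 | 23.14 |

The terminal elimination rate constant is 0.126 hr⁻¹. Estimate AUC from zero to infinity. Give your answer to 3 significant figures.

Trapezoidal AUC_0→9.5:
  [0→1]: (0.00+24.87)/2 × 1 = 12.435
  [1→1.5]: (24.87+31.62)/2 × 0.5 = 14.1225
  [1.5→3.5]: (31.62+39.67)/2 × 2 = 71.29
  [3.5→9.5]: (39.67+23.14)/2 × 6 = 188.43
  Sum = 286.2775 mg/L·hr
Extrapolated tail: C_last / k_e = 23.14 / 0.126 = 183.651
AUC_0→∞ = 286.2775 + 183.651 = 469.9285 mg/L·hr

AUC = 470 mg/L·hr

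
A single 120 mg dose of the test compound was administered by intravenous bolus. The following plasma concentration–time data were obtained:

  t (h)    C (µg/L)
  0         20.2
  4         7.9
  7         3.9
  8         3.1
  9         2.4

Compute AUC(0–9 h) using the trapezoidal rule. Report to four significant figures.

Trapezoidal AUC_0→9:
  [0→4]: (20.2+7.9)/2 × 4 = 56.2
  [4→7]: (7.9+3.9)/2 × 3 = 17.7
  [7→8]: (3.9+3.1)/2 × 1 = 3.5
  [8→9]: (3.1+2.4)/2 × 1 = 2.75
  Sum = 80.15 µg/L·h

AUC = 80.15 µg/L·h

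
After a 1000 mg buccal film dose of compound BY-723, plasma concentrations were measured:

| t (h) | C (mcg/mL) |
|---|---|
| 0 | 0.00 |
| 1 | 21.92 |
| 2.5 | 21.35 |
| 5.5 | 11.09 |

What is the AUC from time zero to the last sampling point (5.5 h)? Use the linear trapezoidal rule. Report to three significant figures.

Trapezoidal AUC_0→5.5:
  [0→1]: (0.00+21.92)/2 × 1 = 10.96
  [1→2.5]: (21.92+21.35)/2 × 1.5 = 32.4525
  [2.5→5.5]: (21.35+11.09)/2 × 3 = 48.66
  Sum = 92.0725 mcg/mL·h

AUC = 92.1 mcg/mL·h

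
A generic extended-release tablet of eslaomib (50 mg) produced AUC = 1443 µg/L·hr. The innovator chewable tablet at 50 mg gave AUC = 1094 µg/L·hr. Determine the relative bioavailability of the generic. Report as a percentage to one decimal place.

F_rel = 131.9%

F_rel = (AUC_test/D_test) / (AUC_ref/D_ref)
      = (1443/50) / (1094/50)
      = 28.86 / 21.88 = 1.3190 = 131.90%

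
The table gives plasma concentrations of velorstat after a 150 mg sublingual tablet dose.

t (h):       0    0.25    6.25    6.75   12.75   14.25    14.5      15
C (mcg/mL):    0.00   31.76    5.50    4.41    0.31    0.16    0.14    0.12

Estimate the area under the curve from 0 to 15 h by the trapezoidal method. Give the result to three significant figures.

Trapezoidal AUC_0→15:
  [0→0.25]: (0.00+31.76)/2 × 0.25 = 3.97
  [0.25→6.25]: (31.76+5.50)/2 × 6 = 111.78
  [6.25→6.75]: (5.50+4.41)/2 × 0.5 = 2.4775
  [6.75→12.75]: (4.41+0.31)/2 × 6 = 14.16
  [12.75→14.25]: (0.31+0.16)/2 × 1.5 = 0.3525
  [14.25→14.5]: (0.16+0.14)/2 × 0.25 = 0.0375
  [14.5→15]: (0.14+0.12)/2 × 0.5 = 0.065
  Sum = 132.8425 mcg/mL·h

AUC = 133 mcg/mL·h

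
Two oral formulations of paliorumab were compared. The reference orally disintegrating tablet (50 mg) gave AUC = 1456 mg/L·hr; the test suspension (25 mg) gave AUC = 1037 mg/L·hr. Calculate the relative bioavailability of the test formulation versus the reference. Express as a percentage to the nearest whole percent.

F_rel = 142%

F_rel = (AUC_test/D_test) / (AUC_ref/D_ref)
      = (1037/25) / (1456/50)
      = 41.48 / 29.12 = 1.4245 = 142.45%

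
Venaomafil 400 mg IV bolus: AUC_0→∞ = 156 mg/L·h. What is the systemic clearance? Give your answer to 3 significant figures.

CL = Dose_iv / AUC_0→∞
   = 400 / 156 = 2.5641 L/h

CL = 2.56 L/h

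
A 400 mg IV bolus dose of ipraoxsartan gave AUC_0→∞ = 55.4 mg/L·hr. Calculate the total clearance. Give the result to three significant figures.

CL = 7.22 L/hr

CL = Dose_iv / AUC_0→∞
   = 400 / 55.4 = 7.22022 L/hr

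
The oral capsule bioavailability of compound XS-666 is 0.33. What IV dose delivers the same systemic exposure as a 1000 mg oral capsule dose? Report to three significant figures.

D_iv = 330 mg

Systemic exposure from an extravascular dose = F × D_ev, so the equivalent IV dose is F × D_ev.
D_iv = F × D_ev = 0.33 × 1000 = 330 mg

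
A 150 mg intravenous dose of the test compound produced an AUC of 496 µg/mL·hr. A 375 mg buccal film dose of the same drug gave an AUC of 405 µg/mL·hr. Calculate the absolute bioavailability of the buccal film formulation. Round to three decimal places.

F = (AUC_ev / D_ev) / (AUC_iv / D_iv)
  = (405/375) / (496/150)
  = 1.08 / 3.30667 = 0.3266

F = 0.327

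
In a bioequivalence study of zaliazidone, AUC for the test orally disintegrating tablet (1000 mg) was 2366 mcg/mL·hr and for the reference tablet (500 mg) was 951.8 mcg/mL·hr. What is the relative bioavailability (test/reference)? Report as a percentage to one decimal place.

F_rel = 124.3%

F_rel = (AUC_test/D_test) / (AUC_ref/D_ref)
      = (2366/1000) / (951.8/500)
      = 2.366 / 1.9036 = 1.2429 = 124.29%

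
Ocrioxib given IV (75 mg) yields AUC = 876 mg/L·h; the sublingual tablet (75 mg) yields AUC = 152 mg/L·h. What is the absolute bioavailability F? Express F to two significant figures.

F = 0.17

F = (AUC_ev / D_ev) / (AUC_iv / D_iv)
  = (152/75) / (876/75)
  = 2.02667 / 11.68 = 0.1735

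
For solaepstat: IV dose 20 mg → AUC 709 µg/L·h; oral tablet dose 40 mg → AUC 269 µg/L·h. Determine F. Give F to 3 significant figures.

F = (AUC_ev / D_ev) / (AUC_iv / D_iv)
  = (269/40) / (709/20)
  = 6.725 / 35.45 = 0.1897

F = 0.190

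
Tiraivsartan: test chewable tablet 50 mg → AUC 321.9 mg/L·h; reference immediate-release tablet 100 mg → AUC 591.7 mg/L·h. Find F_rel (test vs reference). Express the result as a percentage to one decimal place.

F_rel = (AUC_test/D_test) / (AUC_ref/D_ref)
      = (321.9/50) / (591.7/100)
      = 6.438 / 5.917 = 1.0881 = 108.81%

F_rel = 108.8%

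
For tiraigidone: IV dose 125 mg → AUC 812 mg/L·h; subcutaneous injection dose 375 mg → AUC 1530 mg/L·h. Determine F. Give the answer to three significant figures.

F = (AUC_ev / D_ev) / (AUC_iv / D_iv)
  = (1530/375) / (812/125)
  = 4.08 / 6.496 = 0.6281

F = 0.628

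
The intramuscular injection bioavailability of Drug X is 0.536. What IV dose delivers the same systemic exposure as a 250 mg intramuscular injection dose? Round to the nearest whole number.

Systemic exposure from an extravascular dose = F × D_ev, so the equivalent IV dose is F × D_ev.
D_iv = F × D_ev = 0.536 × 250 = 134 mg

D_iv = 134 mg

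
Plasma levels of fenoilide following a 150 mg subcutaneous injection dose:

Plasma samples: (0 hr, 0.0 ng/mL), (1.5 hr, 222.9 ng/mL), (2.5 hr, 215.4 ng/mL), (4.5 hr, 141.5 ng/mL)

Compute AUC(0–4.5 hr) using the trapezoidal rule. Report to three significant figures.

AUC = 743 ng/mL·hr

Trapezoidal AUC_0→4.5:
  [0→1.5]: (0.0+222.9)/2 × 1.5 = 167.175
  [1.5→2.5]: (222.9+215.4)/2 × 1 = 219.15
  [2.5→4.5]: (215.4+141.5)/2 × 2 = 356.9
  Sum = 743.225 ng/mL·hr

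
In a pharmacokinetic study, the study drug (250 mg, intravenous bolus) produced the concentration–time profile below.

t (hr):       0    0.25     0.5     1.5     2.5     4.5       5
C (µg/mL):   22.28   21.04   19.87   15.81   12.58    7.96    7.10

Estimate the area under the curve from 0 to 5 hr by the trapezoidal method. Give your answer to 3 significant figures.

AUC = 66.9 µg/mL·hr

Trapezoidal AUC_0→5:
  [0→0.25]: (22.28+21.04)/2 × 0.25 = 5.415
  [0.25→0.5]: (21.04+19.87)/2 × 0.25 = 5.11375
  [0.5→1.5]: (19.87+15.81)/2 × 1 = 17.84
  [1.5→2.5]: (15.81+12.58)/2 × 1 = 14.195
  [2.5→4.5]: (12.58+7.96)/2 × 2 = 20.54
  [4.5→5]: (7.96+7.10)/2 × 0.5 = 3.765
  Sum = 66.86875 µg/mL·hr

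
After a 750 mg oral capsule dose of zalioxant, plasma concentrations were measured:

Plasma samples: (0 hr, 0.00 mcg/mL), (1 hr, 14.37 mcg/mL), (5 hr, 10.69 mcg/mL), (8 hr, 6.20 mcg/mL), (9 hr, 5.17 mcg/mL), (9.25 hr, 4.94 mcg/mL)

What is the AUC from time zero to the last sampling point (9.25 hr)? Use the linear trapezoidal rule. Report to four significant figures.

AUC = 89.59 mcg/mL·hr

Trapezoidal AUC_0→9.25:
  [0→1]: (0.00+14.37)/2 × 1 = 7.185
  [1→5]: (14.37+10.69)/2 × 4 = 50.12
  [5→8]: (10.69+6.20)/2 × 3 = 25.335
  [8→9]: (6.20+5.17)/2 × 1 = 5.685
  [9→9.25]: (5.17+4.94)/2 × 0.25 = 1.26375
  Sum = 89.58875 mcg/mL·hr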